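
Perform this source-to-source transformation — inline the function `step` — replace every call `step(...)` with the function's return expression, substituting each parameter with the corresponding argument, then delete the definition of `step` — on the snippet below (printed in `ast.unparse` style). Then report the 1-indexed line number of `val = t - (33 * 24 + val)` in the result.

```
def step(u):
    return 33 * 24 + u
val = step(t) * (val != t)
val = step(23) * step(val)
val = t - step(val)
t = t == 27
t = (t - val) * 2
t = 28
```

3

Transformed code:
val = (33 * 24 + t) * (val != t)
val = (33 * 24 + 23) * (33 * 24 + val)
val = t - (33 * 24 + val)
t = t == 27
t = (t - val) * 2
t = 28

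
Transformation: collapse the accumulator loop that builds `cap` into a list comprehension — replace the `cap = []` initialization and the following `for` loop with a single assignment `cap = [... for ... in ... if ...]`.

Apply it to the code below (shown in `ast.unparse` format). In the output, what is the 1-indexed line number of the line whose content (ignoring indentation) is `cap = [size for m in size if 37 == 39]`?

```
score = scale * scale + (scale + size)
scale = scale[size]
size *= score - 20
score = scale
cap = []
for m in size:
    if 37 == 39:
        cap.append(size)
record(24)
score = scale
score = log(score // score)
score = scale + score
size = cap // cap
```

5

Transformed code:
score = scale * scale + (scale + size)
scale = scale[size]
size *= score - 20
score = scale
cap = [size for m in size if 37 == 39]
record(24)
score = scale
score = log(score // score)
score = scale + score
size = cap // cap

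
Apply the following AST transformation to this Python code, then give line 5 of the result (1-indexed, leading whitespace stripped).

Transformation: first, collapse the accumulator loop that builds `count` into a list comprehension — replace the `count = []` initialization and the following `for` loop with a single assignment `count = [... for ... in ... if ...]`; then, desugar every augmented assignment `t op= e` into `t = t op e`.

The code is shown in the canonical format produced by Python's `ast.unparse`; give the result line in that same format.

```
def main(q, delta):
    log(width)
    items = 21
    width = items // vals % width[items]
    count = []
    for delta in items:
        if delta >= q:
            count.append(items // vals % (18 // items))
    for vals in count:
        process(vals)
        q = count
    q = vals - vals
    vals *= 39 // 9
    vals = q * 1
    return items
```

Transformed code:
def main(q, delta):
    log(width)
    items = 21
    width = items // vals % width[items]
    count = [items // vals % (18 // items) for delta in items if delta >= q]
    for vals in count:
        process(vals)
        q = count
    q = vals - vals
    vals = vals * (39 // 9)
    vals = q * 1
    return items

count = [items // vals % (18 // items) for delta in items if delta >= q]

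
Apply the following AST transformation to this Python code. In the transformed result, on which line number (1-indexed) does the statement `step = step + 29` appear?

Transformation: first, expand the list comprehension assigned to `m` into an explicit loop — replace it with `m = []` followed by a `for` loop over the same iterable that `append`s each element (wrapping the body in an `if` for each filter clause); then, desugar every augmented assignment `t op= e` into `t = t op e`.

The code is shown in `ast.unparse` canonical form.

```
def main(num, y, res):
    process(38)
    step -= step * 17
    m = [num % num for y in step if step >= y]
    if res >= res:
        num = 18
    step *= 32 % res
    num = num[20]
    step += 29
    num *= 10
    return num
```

Transformed code:
def main(num, y, res):
    process(38)
    step = step - step * 17
    m = []
    for y in step:
        if step >= y:
            m.append(num % num)
    if res >= res:
        num = 18
    step = step * (32 % res)
    num = num[20]
    step = step + 29
    num = num * 10
    return num

12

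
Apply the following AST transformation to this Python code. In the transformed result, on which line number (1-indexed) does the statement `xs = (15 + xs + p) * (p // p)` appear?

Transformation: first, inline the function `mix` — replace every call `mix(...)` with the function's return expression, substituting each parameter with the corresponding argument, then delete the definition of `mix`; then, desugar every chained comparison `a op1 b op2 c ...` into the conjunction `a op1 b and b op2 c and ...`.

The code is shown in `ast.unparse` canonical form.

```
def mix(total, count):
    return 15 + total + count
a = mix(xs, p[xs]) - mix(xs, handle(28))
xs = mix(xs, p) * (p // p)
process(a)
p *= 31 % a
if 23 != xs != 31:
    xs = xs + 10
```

2

Transformed code:
a = 15 + xs + p[xs] - (15 + xs + handle(28))
xs = (15 + xs + p) * (p // p)
process(a)
p *= 31 % a
if 23 != xs and xs != 31:
    xs = xs + 10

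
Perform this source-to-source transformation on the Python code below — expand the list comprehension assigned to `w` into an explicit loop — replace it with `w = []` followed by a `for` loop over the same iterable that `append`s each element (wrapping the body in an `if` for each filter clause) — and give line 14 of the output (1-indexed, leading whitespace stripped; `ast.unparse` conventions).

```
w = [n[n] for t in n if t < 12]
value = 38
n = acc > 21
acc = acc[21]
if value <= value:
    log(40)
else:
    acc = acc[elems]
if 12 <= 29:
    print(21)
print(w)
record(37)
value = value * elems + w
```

print(w)

Transformed code:
w = []
for t in n:
    if t < 12:
        w.append(n[n])
value = 38
n = acc > 21
acc = acc[21]
if value <= value:
    log(40)
else:
    acc = acc[elems]
if 12 <= 29:
    print(21)
print(w)
record(37)
value = value * elems + w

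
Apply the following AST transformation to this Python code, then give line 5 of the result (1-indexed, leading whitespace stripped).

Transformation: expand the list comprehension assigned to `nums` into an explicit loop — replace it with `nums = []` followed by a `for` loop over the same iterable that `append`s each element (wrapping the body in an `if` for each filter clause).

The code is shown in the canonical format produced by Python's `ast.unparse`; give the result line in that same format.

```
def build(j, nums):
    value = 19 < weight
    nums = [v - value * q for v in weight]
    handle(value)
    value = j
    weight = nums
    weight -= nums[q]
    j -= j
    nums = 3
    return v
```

nums.append(v - value * q)

Transformed code:
def build(j, nums):
    value = 19 < weight
    nums = []
    for v in weight:
        nums.append(v - value * q)
    handle(value)
    value = j
    weight = nums
    weight -= nums[q]
    j -= j
    nums = 3
    return v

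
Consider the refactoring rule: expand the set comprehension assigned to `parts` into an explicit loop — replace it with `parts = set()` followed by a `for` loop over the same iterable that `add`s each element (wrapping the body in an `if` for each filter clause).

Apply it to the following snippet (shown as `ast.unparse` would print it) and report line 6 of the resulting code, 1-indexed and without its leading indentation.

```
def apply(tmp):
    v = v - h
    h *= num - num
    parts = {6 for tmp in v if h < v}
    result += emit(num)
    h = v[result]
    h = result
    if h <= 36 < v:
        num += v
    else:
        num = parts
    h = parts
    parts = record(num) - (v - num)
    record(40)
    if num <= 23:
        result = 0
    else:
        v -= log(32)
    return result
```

Transformed code:
def apply(tmp):
    v = v - h
    h *= num - num
    parts = set()
    for tmp in v:
        if h < v:
            parts.add(6)
    result += emit(num)
    h = v[result]
    h = result
    if h <= 36 < v:
        num += v
    else:
        num = parts
    h = parts
    parts = record(num) - (v - num)
    record(40)
    if num <= 23:
        result = 0
    else:
        v -= log(32)
    return result

if h < v:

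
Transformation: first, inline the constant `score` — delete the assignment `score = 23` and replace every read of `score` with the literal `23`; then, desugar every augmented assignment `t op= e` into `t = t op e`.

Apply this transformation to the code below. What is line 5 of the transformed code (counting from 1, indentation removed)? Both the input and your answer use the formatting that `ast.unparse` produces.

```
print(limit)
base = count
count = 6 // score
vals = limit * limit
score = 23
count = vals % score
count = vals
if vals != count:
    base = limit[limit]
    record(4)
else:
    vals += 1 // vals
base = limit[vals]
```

count = vals % 23

Transformed code:
print(limit)
base = count
count = 6 // 23
vals = limit * limit
count = vals % 23
count = vals
if vals != count:
    base = limit[limit]
    record(4)
else:
    vals = vals + 1 // vals
base = limit[vals]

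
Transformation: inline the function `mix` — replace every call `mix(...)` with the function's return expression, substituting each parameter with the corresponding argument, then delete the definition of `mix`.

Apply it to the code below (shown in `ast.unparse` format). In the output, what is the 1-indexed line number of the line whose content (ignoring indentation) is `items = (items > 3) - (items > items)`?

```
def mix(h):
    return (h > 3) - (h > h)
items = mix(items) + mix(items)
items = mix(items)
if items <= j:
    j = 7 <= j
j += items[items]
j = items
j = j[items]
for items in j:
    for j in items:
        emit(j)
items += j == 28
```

Transformed code:
items = (items > 3) - (items > items) + ((items > 3) - (items > items))
items = (items > 3) - (items > items)
if items <= j:
    j = 7 <= j
j += items[items]
j = items
j = j[items]
for items in j:
    for j in items:
        emit(j)
items += j == 28

2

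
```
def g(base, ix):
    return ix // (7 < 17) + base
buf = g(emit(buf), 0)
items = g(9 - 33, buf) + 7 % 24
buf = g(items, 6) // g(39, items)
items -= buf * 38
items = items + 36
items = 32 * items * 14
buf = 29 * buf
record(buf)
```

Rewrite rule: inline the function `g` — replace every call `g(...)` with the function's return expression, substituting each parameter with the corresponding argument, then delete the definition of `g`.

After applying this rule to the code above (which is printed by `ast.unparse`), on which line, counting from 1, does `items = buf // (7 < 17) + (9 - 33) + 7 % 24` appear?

Transformed code:
buf = 0 // (7 < 17) + emit(buf)
items = buf // (7 < 17) + (9 - 33) + 7 % 24
buf = (6 // (7 < 17) + items) // (items // (7 < 17) + 39)
items -= buf * 38
items = items + 36
items = 32 * items * 14
buf = 29 * buf
record(buf)

2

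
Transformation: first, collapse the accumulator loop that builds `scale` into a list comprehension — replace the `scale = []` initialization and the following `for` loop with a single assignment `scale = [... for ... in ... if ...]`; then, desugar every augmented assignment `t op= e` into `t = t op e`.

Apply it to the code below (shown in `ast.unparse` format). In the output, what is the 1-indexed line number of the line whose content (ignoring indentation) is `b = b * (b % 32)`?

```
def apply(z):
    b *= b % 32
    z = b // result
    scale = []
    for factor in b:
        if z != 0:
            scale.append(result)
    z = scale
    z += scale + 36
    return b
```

2

Transformed code:
def apply(z):
    b = b * (b % 32)
    z = b // result
    scale = [result for factor in b if z != 0]
    z = scale
    z = z + (scale + 36)
    return b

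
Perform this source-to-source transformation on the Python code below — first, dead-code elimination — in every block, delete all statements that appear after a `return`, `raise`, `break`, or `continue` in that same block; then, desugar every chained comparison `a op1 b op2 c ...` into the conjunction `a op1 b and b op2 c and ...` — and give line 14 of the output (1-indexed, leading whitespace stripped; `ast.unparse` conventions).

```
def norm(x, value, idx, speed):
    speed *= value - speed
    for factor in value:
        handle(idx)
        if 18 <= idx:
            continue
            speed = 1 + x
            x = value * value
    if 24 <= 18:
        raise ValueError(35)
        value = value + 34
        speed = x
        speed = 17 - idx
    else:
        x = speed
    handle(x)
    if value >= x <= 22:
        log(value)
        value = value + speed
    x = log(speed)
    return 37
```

Transformed code:
def norm(x, value, idx, speed):
    speed *= value - speed
    for factor in value:
        handle(idx)
        if 18 <= idx:
            continue
    if 24 <= 18:
        raise ValueError(35)
    else:
        x = speed
    handle(x)
    if value >= x and x <= 22:
        log(value)
        value = value + speed
    x = log(speed)
    return 37

value = value + speed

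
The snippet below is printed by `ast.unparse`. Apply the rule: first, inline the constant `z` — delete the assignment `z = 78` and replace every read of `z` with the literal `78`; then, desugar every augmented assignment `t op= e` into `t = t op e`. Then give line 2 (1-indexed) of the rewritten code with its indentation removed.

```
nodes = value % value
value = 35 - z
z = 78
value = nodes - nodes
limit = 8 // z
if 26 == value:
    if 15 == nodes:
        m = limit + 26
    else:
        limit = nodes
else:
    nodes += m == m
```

value = 35 - 78

Transformed code:
nodes = value % value
value = 35 - 78
value = nodes - nodes
limit = 8 // 78
if 26 == value:
    if 15 == nodes:
        m = limit + 26
    else:
        limit = nodes
else:
    nodes = nodes + (m == m)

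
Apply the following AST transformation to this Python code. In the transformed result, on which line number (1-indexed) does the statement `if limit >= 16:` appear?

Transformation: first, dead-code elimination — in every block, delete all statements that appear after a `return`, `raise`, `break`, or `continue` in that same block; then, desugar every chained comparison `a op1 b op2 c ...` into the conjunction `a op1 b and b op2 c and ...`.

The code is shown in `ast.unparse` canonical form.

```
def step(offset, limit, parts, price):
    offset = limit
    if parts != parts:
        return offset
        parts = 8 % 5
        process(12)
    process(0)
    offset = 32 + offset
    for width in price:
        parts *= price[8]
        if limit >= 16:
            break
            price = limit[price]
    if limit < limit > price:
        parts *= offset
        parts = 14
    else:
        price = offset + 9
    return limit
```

9

Transformed code:
def step(offset, limit, parts, price):
    offset = limit
    if parts != parts:
        return offset
    process(0)
    offset = 32 + offset
    for width in price:
        parts *= price[8]
        if limit >= 16:
            break
    if limit < limit and limit > price:
        parts *= offset
        parts = 14
    else:
        price = offset + 9
    return limit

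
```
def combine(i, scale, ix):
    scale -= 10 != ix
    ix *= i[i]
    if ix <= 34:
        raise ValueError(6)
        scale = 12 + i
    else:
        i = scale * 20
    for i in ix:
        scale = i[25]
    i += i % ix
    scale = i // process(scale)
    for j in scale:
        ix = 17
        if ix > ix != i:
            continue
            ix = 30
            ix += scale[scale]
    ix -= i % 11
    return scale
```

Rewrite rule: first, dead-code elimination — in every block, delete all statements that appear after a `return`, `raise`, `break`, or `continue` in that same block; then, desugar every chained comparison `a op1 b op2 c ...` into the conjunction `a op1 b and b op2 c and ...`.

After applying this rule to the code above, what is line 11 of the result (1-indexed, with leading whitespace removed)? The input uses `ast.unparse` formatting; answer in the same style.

Transformed code:
def combine(i, scale, ix):
    scale -= 10 != ix
    ix *= i[i]
    if ix <= 34:
        raise ValueError(6)
    else:
        i = scale * 20
    for i in ix:
        scale = i[25]
    i += i % ix
    scale = i // process(scale)
    for j in scale:
        ix = 17
        if ix > ix and ix != i:
            continue
    ix -= i % 11
    return scale

scale = i // process(scale)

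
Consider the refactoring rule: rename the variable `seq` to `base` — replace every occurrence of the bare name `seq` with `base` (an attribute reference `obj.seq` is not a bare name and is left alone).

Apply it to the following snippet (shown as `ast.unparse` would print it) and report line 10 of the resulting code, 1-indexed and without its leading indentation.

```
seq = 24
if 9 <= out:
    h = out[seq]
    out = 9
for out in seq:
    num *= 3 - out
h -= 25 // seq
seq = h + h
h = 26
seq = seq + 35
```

Transformed code:
base = 24
if 9 <= out:
    h = out[base]
    out = 9
for out in base:
    num *= 3 - out
h -= 25 // base
base = h + h
h = 26
base = base + 35

base = base + 35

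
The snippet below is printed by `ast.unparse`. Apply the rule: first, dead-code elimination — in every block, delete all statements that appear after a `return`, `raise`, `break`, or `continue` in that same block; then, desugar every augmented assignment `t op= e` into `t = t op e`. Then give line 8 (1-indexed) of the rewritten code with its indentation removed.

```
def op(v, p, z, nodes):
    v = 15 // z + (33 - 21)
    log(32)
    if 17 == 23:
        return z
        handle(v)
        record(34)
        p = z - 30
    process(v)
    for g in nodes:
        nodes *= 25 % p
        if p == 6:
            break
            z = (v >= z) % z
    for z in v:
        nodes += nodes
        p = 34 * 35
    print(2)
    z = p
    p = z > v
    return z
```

Transformed code:
def op(v, p, z, nodes):
    v = 15 // z + (33 - 21)
    log(32)
    if 17 == 23:
        return z
    process(v)
    for g in nodes:
        nodes = nodes * (25 % p)
        if p == 6:
            break
    for z in v:
        nodes = nodes + nodes
        p = 34 * 35
    print(2)
    z = p
    p = z > v
    return z

nodes = nodes * (25 % p)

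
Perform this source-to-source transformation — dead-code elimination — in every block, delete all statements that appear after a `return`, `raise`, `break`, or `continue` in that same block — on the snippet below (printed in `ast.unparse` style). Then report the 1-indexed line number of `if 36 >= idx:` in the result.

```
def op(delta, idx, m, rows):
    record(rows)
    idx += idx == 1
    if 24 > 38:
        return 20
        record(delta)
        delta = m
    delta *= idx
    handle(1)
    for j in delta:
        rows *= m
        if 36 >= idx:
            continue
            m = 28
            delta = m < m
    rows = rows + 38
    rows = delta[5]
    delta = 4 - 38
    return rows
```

Transformed code:
def op(delta, idx, m, rows):
    record(rows)
    idx += idx == 1
    if 24 > 38:
        return 20
    delta *= idx
    handle(1)
    for j in delta:
        rows *= m
        if 36 >= idx:
            continue
    rows = rows + 38
    rows = delta[5]
    delta = 4 - 38
    return rows

10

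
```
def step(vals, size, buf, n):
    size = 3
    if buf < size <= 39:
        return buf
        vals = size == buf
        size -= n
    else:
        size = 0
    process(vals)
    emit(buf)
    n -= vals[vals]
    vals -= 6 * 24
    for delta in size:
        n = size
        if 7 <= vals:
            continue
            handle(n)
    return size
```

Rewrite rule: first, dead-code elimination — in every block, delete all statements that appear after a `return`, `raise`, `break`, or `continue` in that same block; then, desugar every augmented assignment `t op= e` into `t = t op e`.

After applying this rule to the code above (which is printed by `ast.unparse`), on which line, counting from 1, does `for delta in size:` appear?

11

Transformed code:
def step(vals, size, buf, n):
    size = 3
    if buf < size <= 39:
        return buf
    else:
        size = 0
    process(vals)
    emit(buf)
    n = n - vals[vals]
    vals = vals - 6 * 24
    for delta in size:
        n = size
        if 7 <= vals:
            continue
    return size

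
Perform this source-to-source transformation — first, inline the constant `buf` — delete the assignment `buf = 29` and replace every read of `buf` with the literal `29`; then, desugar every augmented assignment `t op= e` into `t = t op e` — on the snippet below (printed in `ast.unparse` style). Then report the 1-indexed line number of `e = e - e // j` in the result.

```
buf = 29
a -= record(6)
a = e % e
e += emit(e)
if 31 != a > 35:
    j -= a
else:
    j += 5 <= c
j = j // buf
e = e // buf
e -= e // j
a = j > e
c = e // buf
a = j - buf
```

10

Transformed code:
a = a - record(6)
a = e % e
e = e + emit(e)
if 31 != a > 35:
    j = j - a
else:
    j = j + (5 <= c)
j = j // 29
e = e // 29
e = e - e // j
a = j > e
c = e // 29
a = j - 29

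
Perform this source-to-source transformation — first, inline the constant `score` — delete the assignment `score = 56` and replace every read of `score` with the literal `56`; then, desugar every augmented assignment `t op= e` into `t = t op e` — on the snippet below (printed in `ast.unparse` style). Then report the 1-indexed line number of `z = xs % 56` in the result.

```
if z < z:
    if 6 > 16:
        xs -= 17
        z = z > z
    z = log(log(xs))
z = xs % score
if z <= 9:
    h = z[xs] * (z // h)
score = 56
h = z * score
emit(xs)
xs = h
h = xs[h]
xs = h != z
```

6

Transformed code:
if z < z:
    if 6 > 16:
        xs = xs - 17
        z = z > z
    z = log(log(xs))
z = xs % 56
if z <= 9:
    h = z[xs] * (z // h)
h = z * 56
emit(xs)
xs = h
h = xs[h]
xs = h != z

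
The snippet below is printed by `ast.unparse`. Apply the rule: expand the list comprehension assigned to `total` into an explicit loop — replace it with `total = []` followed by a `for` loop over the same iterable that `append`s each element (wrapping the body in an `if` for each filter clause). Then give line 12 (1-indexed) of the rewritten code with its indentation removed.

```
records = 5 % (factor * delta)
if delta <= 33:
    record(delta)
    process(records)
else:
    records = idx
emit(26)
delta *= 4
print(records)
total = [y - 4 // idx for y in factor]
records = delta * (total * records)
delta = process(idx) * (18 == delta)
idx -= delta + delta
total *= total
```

Transformed code:
records = 5 % (factor * delta)
if delta <= 33:
    record(delta)
    process(records)
else:
    records = idx
emit(26)
delta *= 4
print(records)
total = []
for y in factor:
    total.append(y - 4 // idx)
records = delta * (total * records)
delta = process(idx) * (18 == delta)
idx -= delta + delta
total *= total

total.append(y - 4 // idx)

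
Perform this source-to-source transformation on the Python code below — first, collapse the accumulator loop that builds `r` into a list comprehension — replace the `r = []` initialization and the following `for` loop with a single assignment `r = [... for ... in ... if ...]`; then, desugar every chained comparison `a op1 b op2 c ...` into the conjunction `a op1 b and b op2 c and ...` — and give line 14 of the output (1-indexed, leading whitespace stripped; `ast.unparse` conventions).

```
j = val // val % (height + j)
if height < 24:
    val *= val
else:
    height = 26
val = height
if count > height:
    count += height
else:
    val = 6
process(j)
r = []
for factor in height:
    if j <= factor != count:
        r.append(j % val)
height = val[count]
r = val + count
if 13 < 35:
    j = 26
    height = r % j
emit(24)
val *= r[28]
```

r = val + count

Transformed code:
j = val // val % (height + j)
if height < 24:
    val *= val
else:
    height = 26
val = height
if count > height:
    count += height
else:
    val = 6
process(j)
r = [j % val for factor in height if j <= factor and factor != count]
height = val[count]
r = val + count
if 13 < 35:
    j = 26
    height = r % j
emit(24)
val *= r[28]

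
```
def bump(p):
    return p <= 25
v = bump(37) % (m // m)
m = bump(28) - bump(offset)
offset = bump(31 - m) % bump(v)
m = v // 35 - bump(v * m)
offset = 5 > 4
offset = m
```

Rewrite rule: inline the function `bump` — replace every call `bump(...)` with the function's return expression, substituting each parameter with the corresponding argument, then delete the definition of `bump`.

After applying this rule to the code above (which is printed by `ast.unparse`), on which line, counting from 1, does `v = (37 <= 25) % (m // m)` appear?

1

Transformed code:
v = (37 <= 25) % (m // m)
m = (28 <= 25) - (offset <= 25)
offset = (31 - m <= 25) % (v <= 25)
m = v // 35 - (v * m <= 25)
offset = 5 > 4
offset = m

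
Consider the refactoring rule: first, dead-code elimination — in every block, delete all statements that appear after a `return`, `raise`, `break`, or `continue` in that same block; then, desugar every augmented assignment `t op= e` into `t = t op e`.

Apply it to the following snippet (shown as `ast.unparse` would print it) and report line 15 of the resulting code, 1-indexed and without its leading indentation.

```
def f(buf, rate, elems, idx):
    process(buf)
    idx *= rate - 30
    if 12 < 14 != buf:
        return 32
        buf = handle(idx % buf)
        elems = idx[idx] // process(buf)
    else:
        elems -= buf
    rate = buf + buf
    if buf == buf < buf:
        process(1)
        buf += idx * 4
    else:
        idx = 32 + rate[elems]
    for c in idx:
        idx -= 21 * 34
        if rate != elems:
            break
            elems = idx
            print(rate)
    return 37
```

Transformed code:
def f(buf, rate, elems, idx):
    process(buf)
    idx = idx * (rate - 30)
    if 12 < 14 != buf:
        return 32
    else:
        elems = elems - buf
    rate = buf + buf
    if buf == buf < buf:
        process(1)
        buf = buf + idx * 4
    else:
        idx = 32 + rate[elems]
    for c in idx:
        idx = idx - 21 * 34
        if rate != elems:
            break
    return 37

idx = idx - 21 * 34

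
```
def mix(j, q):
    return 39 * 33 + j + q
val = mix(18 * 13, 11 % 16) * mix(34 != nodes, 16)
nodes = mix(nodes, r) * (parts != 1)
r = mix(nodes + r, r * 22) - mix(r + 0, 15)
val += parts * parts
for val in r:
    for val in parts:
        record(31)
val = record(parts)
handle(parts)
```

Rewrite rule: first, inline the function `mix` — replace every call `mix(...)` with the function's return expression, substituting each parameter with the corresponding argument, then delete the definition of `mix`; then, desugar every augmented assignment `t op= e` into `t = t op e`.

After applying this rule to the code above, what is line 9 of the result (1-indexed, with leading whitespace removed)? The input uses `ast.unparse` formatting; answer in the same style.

Transformed code:
val = (39 * 33 + 18 * 13 + 11 % 16) * (39 * 33 + (34 != nodes) + 16)
nodes = (39 * 33 + nodes + r) * (parts != 1)
r = 39 * 33 + (nodes + r) + r * 22 - (39 * 33 + (r + 0) + 15)
val = val + parts * parts
for val in r:
    for val in parts:
        record(31)
val = record(parts)
handle(parts)

handle(parts)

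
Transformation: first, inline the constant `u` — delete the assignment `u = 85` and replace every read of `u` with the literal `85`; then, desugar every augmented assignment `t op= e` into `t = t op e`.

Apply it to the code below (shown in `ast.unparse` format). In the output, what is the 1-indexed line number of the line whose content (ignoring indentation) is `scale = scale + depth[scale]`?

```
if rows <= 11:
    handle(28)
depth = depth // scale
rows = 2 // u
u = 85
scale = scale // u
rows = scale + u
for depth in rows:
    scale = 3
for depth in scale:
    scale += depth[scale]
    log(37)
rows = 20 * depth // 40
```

Transformed code:
if rows <= 11:
    handle(28)
depth = depth // scale
rows = 2 // 85
scale = scale // 85
rows = scale + 85
for depth in rows:
    scale = 3
for depth in scale:
    scale = scale + depth[scale]
    log(37)
rows = 20 * depth // 40

10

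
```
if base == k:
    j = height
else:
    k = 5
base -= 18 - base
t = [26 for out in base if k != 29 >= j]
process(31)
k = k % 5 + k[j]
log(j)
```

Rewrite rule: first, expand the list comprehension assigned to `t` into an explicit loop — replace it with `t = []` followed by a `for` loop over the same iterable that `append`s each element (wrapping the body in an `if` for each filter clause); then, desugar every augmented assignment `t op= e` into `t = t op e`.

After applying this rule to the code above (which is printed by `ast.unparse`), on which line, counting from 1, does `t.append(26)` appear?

9

Transformed code:
if base == k:
    j = height
else:
    k = 5
base = base - (18 - base)
t = []
for out in base:
    if k != 29 >= j:
        t.append(26)
process(31)
k = k % 5 + k[j]
log(j)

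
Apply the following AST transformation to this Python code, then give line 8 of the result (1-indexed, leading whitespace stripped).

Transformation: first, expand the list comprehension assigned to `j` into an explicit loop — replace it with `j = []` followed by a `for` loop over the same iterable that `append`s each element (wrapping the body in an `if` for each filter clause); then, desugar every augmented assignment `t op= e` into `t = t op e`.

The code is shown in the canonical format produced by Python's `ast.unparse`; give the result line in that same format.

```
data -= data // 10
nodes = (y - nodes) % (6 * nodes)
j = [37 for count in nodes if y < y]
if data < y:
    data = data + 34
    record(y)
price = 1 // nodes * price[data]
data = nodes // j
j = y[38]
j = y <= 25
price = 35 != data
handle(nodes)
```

Transformed code:
data = data - data // 10
nodes = (y - nodes) % (6 * nodes)
j = []
for count in nodes:
    if y < y:
        j.append(37)
if data < y:
    data = data + 34
    record(y)
price = 1 // nodes * price[data]
data = nodes // j
j = y[38]
j = y <= 25
price = 35 != data
handle(nodes)

data = data + 34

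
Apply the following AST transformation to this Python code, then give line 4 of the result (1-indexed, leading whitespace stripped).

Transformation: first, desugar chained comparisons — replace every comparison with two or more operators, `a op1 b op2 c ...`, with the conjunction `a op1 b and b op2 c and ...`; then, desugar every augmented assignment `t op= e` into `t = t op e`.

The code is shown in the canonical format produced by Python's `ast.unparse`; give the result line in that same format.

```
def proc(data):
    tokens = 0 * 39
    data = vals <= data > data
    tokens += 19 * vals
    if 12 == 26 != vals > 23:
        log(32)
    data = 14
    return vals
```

tokens = tokens + 19 * vals

Transformed code:
def proc(data):
    tokens = 0 * 39
    data = vals <= data and data > data
    tokens = tokens + 19 * vals
    if 12 == 26 and 26 != vals and (vals > 23):
        log(32)
    data = 14
    return vals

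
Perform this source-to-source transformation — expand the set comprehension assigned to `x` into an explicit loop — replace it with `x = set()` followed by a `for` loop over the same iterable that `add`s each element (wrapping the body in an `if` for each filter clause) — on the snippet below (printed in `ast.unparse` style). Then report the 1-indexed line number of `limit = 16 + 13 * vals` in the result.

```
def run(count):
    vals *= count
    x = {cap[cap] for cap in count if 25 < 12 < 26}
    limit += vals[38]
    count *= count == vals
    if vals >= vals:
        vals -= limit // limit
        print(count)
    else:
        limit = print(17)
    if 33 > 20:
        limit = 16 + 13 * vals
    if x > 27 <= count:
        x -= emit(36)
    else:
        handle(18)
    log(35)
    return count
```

15

Transformed code:
def run(count):
    vals *= count
    x = set()
    for cap in count:
        if 25 < 12 < 26:
            x.add(cap[cap])
    limit += vals[38]
    count *= count == vals
    if vals >= vals:
        vals -= limit // limit
        print(count)
    else:
        limit = print(17)
    if 33 > 20:
        limit = 16 + 13 * vals
    if x > 27 <= count:
        x -= emit(36)
    else:
        handle(18)
    log(35)
    return count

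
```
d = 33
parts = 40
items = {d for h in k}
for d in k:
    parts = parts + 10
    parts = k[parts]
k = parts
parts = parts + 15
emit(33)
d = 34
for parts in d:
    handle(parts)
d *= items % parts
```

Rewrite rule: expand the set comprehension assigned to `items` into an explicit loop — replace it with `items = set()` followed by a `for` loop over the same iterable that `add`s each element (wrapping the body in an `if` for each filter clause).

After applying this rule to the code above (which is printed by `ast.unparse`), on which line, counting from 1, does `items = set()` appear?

3

Transformed code:
d = 33
parts = 40
items = set()
for h in k:
    items.add(d)
for d in k:
    parts = parts + 10
    parts = k[parts]
k = parts
parts = parts + 15
emit(33)
d = 34
for parts in d:
    handle(parts)
d *= items % parts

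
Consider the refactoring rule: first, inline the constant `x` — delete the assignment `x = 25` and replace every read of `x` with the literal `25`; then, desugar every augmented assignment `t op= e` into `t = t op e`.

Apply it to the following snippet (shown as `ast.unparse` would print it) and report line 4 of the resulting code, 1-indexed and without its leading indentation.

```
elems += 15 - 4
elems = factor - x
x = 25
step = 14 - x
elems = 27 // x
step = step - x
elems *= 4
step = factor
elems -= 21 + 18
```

elems = 27 // 25

Transformed code:
elems = elems + (15 - 4)
elems = factor - 25
step = 14 - 25
elems = 27 // 25
step = step - 25
elems = elems * 4
step = factor
elems = elems - (21 + 18)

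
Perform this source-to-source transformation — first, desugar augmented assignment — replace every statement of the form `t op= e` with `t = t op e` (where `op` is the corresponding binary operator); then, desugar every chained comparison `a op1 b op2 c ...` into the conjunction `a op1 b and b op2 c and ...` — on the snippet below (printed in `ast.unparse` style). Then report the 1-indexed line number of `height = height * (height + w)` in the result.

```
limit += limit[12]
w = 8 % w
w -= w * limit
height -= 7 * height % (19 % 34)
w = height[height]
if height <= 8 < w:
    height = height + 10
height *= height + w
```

8

Transformed code:
limit = limit + limit[12]
w = 8 % w
w = w - w * limit
height = height - 7 * height % (19 % 34)
w = height[height]
if height <= 8 and 8 < w:
    height = height + 10
height = height * (height + w)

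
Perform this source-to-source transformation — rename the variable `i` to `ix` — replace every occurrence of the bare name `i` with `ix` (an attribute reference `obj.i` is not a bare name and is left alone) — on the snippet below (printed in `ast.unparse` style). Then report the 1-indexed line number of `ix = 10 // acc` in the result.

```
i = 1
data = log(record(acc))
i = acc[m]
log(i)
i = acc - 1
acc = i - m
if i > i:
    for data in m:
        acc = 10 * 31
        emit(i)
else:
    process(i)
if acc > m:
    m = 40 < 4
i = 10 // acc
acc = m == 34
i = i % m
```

15

Transformed code:
ix = 1
data = log(record(acc))
ix = acc[m]
log(ix)
ix = acc - 1
acc = ix - m
if ix > ix:
    for data in m:
        acc = 10 * 31
        emit(ix)
else:
    process(ix)
if acc > m:
    m = 40 < 4
ix = 10 // acc
acc = m == 34
ix = ix % m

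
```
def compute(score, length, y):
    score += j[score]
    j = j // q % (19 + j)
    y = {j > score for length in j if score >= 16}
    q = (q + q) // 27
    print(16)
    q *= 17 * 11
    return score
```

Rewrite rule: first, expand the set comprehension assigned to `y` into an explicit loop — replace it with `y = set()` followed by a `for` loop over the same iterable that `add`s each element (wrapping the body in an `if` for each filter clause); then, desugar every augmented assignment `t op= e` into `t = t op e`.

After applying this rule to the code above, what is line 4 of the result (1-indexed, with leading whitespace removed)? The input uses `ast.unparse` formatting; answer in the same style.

Transformed code:
def compute(score, length, y):
    score = score + j[score]
    j = j // q % (19 + j)
    y = set()
    for length in j:
        if score >= 16:
            y.add(j > score)
    q = (q + q) // 27
    print(16)
    q = q * (17 * 11)
    return score

y = set()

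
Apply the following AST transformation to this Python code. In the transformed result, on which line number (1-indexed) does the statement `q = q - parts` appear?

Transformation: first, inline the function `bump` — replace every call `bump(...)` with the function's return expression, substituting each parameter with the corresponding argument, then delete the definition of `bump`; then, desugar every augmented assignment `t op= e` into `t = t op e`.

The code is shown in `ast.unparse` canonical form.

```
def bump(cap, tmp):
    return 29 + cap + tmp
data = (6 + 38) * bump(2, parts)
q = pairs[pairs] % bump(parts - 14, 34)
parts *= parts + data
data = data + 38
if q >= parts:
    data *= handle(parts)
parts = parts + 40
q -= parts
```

8

Transformed code:
data = (6 + 38) * (29 + 2 + parts)
q = pairs[pairs] % (29 + (parts - 14) + 34)
parts = parts * (parts + data)
data = data + 38
if q >= parts:
    data = data * handle(parts)
parts = parts + 40
q = q - parts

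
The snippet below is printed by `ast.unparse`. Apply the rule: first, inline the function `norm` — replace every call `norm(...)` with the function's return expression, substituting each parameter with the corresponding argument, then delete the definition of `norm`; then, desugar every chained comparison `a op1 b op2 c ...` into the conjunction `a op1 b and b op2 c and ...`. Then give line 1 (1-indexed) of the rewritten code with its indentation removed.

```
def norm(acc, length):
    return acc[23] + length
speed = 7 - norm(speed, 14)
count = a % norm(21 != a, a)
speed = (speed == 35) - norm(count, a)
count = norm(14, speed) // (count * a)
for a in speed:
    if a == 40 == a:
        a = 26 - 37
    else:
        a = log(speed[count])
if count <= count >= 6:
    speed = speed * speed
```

speed = 7 - (speed[23] + 14)

Transformed code:
speed = 7 - (speed[23] + 14)
count = a % ((21 != a)[23] + a)
speed = (speed == 35) - (count[23] + a)
count = (14[23] + speed) // (count * a)
for a in speed:
    if a == 40 and 40 == a:
        a = 26 - 37
    else:
        a = log(speed[count])
if count <= count and count >= 6:
    speed = speed * speed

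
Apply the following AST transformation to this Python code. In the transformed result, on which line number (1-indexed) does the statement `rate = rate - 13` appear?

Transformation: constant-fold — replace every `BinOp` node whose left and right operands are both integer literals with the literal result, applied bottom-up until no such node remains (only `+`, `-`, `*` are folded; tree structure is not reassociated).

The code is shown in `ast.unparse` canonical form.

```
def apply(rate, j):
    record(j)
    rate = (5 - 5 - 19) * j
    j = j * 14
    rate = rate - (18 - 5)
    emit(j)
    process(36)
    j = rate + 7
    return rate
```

5

Transformed code:
def apply(rate, j):
    record(j)
    rate = -19 * j
    j = j * 14
    rate = rate - 13
    emit(j)
    process(36)
    j = rate + 7
    return rate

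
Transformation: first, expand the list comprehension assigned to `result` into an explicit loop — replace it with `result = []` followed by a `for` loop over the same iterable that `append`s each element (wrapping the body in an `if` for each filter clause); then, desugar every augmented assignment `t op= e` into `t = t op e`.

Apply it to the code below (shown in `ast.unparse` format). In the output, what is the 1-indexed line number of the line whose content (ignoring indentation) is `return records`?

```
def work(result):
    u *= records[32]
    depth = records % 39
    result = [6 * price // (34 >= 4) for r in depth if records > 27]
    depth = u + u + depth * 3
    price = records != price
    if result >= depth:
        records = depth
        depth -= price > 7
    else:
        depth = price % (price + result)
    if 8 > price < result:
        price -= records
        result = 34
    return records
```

Transformed code:
def work(result):
    u = u * records[32]
    depth = records % 39
    result = []
    for r in depth:
        if records > 27:
            result.append(6 * price // (34 >= 4))
    depth = u + u + depth * 3
    price = records != price
    if result >= depth:
        records = depth
        depth = depth - (price > 7)
    else:
        depth = price % (price + result)
    if 8 > price < result:
        price = price - records
        result = 34
    return records

18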